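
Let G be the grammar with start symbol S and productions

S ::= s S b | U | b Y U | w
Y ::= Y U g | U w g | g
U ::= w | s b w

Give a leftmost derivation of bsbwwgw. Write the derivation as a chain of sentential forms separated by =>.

S => bYU   [S ::= b Y U]
bYU => bUwgU   [Y ::= U w g]
bUwgU => bsbwwgU   [U ::= s b w]
bsbwwgU => bsbwwgw   [U ::= w]

S=>bYU=>bUwgU=>bsbwwgU=>bsbwwgw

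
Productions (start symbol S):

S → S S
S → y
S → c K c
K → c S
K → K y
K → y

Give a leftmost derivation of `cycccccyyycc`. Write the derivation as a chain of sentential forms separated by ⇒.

S ⇒ SS ⇒ cKcS ⇒ cycS ⇒ cyccKc ⇒ cycccSc ⇒ cyccccKcc ⇒ cyccccKycc ⇒ cyccccKyycc ⇒ cycccccSyycc ⇒ cycccccyyycc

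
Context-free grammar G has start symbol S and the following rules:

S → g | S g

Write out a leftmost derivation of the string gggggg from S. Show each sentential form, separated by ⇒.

S ⇒ Sg ⇒ Sgg ⇒ Sggg ⇒ Sgggg ⇒ Sggggg ⇒ gggggg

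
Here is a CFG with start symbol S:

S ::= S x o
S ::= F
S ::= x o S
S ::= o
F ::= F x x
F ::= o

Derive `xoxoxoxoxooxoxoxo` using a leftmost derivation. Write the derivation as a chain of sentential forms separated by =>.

S => xoS => xoxoS => xoxoxoS => xoxoxoSxo => xoxoxoxoSxo => xoxoxoxoSxoxo => xoxoxoxoxoSxoxo => xoxoxoxoxoSxoxoxo => xoxoxoxoxooxoxoxo

S => xoS   [S ::= x o S]
xoS => xoxoS   [S ::= x o S]
xoxoS => xoxoxoS   [S ::= x o S]
xoxoxoS => xoxoxoSxo   [S ::= S x o]
xoxoxoSxo => xoxoxoxoSxo   [S ::= x o S]
xoxoxoxoSxo => xoxoxoxoSxoxo   [S ::= S x o]
xoxoxoxoSxoxo => xoxoxoxoxoSxoxo   [S ::= x o S]
xoxoxoxoxoSxoxo => xoxoxoxoxoSxoxoxo   [S ::= S x o]
xoxoxoxoxoSxoxoxo => xoxoxoxoxooxoxoxo   [S ::= o]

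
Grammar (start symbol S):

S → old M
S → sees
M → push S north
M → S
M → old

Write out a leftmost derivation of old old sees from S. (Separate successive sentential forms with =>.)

S => old M   [S → old M]
old M => old S   [M → S]
old S => old old M   [S → old M]
old old M => old old S   [M → S]
old old S => old old sees   [S → sees]

S => old M => old S => old old M => old old S => old old sees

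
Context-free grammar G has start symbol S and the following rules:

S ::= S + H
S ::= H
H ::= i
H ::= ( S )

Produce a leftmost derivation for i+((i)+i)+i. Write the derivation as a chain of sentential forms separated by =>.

S => S+H   [S ::= S + H]
S+H => S+H+H   [S ::= S + H]
S+H+H => H+H+H   [S ::= H]
H+H+H => i+H+H   [H ::= i]
i+H+H => i+(S)+H   [H ::= ( S )]
i+(S)+H => i+(S+H)+H   [S ::= S + H]
i+(S+H)+H => i+(H+H)+H   [S ::= H]
i+(H+H)+H => i+((S)+H)+H   [H ::= ( S )]
i+((S)+H)+H => i+((H)+H)+H   [S ::= H]
i+((H)+H)+H => i+((i)+H)+H   [H ::= i]
i+((i)+H)+H => i+((i)+i)+H   [H ::= i]
i+((i)+i)+H => i+((i)+i)+i   [H ::= i]

S => S+H => S+H+H => H+H+H => i+H+H => i+(S)+H => i+(S+H)+H => i+(H+H)+H => i+((S)+H)+H => i+((H)+H)+H => i+((i)+H)+H => i+((i)+i)+H => i+((i)+i)+i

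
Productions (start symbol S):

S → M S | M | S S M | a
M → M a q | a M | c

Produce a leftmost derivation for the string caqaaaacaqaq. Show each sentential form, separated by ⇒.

S ⇒ MS ⇒ MaqS ⇒ caqS ⇒ caqM ⇒ caqaM ⇒ caqaaM ⇒ caqaaaM ⇒ caqaaaaM ⇒ caqaaaaMaq ⇒ caqaaaaMaqaq ⇒ caqaaaacaqaq

S ⇒ MS   [S → M S]
MS ⇒ MaqS   [M → M a q]
MaqS ⇒ caqS   [M → c]
caqS ⇒ caqM   [S → M]
caqM ⇒ caqaM   [M → a M]
caqaM ⇒ caqaaM   [M → a M]
caqaaM ⇒ caqaaaM   [M → a M]
caqaaaM ⇒ caqaaaaM   [M → a M]
caqaaaaM ⇒ caqaaaaMaq   [M → M a q]
caqaaaaMaq ⇒ caqaaaaMaqaq   [M → M a q]
caqaaaaMaqaq ⇒ caqaaaacaqaq   [M → c]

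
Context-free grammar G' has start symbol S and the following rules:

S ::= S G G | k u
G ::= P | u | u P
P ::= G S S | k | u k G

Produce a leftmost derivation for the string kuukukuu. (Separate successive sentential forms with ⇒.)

S ⇒ SGG ⇒ kuGG ⇒ kuPG ⇒ kuukGG ⇒ kuukPG ⇒ kuukukGG ⇒ kuukukuG ⇒ kuukukuu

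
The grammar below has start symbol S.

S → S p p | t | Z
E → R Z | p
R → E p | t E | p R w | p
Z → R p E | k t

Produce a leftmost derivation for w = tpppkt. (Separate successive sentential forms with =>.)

S=>Z=>RpE=>tEpE=>tppE=>tppRZ=>tpppZ=>tpppkt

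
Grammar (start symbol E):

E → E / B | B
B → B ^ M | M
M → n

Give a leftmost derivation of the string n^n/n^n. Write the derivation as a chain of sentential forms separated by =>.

E => E/B   [E → E / B]
E/B => B/B   [E → B]
B/B => B^M/B   [B → B ^ M]
B^M/B => M^M/B   [B → M]
M^M/B => n^M/B   [M → n]
n^M/B => n^n/B   [M → n]
n^n/B => n^n/B^M   [B → B ^ M]
n^n/B^M => n^n/M^M   [B → M]
n^n/M^M => n^n/n^M   [M → n]
n^n/n^M => n^n/n^n   [M → n]

E=>E/B=>B/B=>B^M/B=>M^M/B=>n^M/B=>n^n/B=>n^n/B^M=>n^n/M^M=>n^n/n^M=>n^n/n^n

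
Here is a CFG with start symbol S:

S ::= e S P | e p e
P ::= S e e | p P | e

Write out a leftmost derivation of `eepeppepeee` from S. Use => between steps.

S => eSP   [S ::= e S P]
eSP => eepeP   [S ::= e p e]
eepeP => eepepP   [P ::= p P]
eepepP => eepeppP   [P ::= p P]
eepeppP => eepeppSee   [P ::= S e e]
eepeppSee => eepeppepeee   [S ::= e p e]

S => eSP => eepeP => eepepP => eepeppP => eepeppSee => eepeppepeee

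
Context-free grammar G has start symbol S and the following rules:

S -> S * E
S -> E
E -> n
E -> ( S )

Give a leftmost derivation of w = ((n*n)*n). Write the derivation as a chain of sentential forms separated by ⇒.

S ⇒ E   [S -> E]
E ⇒ (S)   [E -> ( S )]
(S) ⇒ (S*E)   [S -> S * E]
(S*E) ⇒ (E*E)   [S -> E]
(E*E) ⇒ ((S)*E)   [E -> ( S )]
((S)*E) ⇒ ((S*E)*E)   [S -> S * E]
((S*E)*E) ⇒ ((E*E)*E)   [S -> E]
((E*E)*E) ⇒ ((n*E)*E)   [E -> n]
((n*E)*E) ⇒ ((n*n)*E)   [E -> n]
((n*n)*E) ⇒ ((n*n)*n)   [E -> n]

S ⇒ E ⇒ (S) ⇒ (S*E) ⇒ (E*E) ⇒ ((S)*E) ⇒ ((S*E)*E) ⇒ ((E*E)*E) ⇒ ((n*E)*E) ⇒ ((n*n)*E) ⇒ ((n*n)*n)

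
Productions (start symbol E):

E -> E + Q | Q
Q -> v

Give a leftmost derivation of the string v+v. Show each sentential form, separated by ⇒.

E ⇒ E+Q ⇒ Q+Q ⇒ v+Q ⇒ v+v

E ⇒ E+Q   [E -> E + Q]
E+Q ⇒ Q+Q   [E -> Q]
Q+Q ⇒ v+Q   [Q -> v]
v+Q ⇒ v+v   [Q -> v]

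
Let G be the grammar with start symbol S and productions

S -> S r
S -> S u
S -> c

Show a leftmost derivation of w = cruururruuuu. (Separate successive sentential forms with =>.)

S => Su => Suu => Suuu => Suuuu => Sruuuu => Srruuuu => Surruuuu => Srurruuuu => Sururruuuu => Suururruuuu => Sruururruuuu => cruururruuuu

S => Su   [S -> S u]
Su => Suu   [S -> S u]
Suu => Suuu   [S -> S u]
Suuu => Suuuu   [S -> S u]
Suuuu => Sruuuu   [S -> S r]
Sruuuu => Srruuuu   [S -> S r]
Srruuuu => Surruuuu   [S -> S u]
Surruuuu => Srurruuuu   [S -> S r]
Srurruuuu => Sururruuuu   [S -> S u]
Sururruuuu => Suururruuuu   [S -> S u]
Suururruuuu => Sruururruuuu   [S -> S r]
Sruururruuuu => cruururruuuu   [S -> c]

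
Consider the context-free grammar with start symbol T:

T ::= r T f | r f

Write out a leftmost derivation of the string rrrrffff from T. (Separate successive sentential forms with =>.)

T => rTf => rrTff => rrrTfff => rrrrffff

T => rTf   [T ::= r T f]
rTf => rrTff   [T ::= r T f]
rrTff => rrrTfff   [T ::= r T f]
rrrTfff => rrrrffff   [T ::= r f]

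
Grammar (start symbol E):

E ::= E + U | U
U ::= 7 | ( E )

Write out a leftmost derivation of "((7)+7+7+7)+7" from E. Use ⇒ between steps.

E ⇒ E+U ⇒ U+U ⇒ (E)+U ⇒ (E+U)+U ⇒ (E+U+U)+U ⇒ (E+U+U+U)+U ⇒ (U+U+U+U)+U ⇒ ((E)+U+U+U)+U ⇒ ((U)+U+U+U)+U ⇒ ((7)+U+U+U)+U ⇒ ((7)+7+U+U)+U ⇒ ((7)+7+7+U)+U ⇒ ((7)+7+7+7)+U ⇒ ((7)+7+7+7)+7

E ⇒ E+U   [E ::= E + U]
E+U ⇒ U+U   [E ::= U]
U+U ⇒ (E)+U   [U ::= ( E )]
(E)+U ⇒ (E+U)+U   [E ::= E + U]
(E+U)+U ⇒ (E+U+U)+U   [E ::= E + U]
(E+U+U)+U ⇒ (E+U+U+U)+U   [E ::= E + U]
(E+U+U+U)+U ⇒ (U+U+U+U)+U   [E ::= U]
(U+U+U+U)+U ⇒ ((E)+U+U+U)+U   [U ::= ( E )]
((E)+U+U+U)+U ⇒ ((U)+U+U+U)+U   [E ::= U]
((U)+U+U+U)+U ⇒ ((7)+U+U+U)+U   [U ::= 7]
((7)+U+U+U)+U ⇒ ((7)+7+U+U)+U   [U ::= 7]
((7)+7+U+U)+U ⇒ ((7)+7+7+U)+U   [U ::= 7]
((7)+7+7+U)+U ⇒ ((7)+7+7+7)+U   [U ::= 7]
((7)+7+7+7)+U ⇒ ((7)+7+7+7)+7   [U ::= 7]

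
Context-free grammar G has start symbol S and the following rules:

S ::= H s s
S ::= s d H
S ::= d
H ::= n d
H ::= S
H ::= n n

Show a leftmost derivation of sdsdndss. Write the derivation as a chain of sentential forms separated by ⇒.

S ⇒ Hss ⇒ Sss ⇒ sdHss ⇒ sdSss ⇒ sdsdHss ⇒ sdsdndss

S ⇒ Hss   [S ::= H s s]
Hss ⇒ Sss   [H ::= S]
Sss ⇒ sdHss   [S ::= s d H]
sdHss ⇒ sdSss   [H ::= S]
sdSss ⇒ sdsdHss   [S ::= s d H]
sdsdHss ⇒ sdsdndss   [H ::= n d]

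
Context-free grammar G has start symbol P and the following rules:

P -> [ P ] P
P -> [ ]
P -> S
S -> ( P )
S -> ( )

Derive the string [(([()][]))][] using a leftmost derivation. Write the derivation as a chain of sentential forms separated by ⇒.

P ⇒ [P]P   [P -> [ P ] P]
[P]P ⇒ [S]P   [P -> S]
[S]P ⇒ [(P)]P   [S -> ( P )]
[(P)]P ⇒ [(S)]P   [P -> S]
[(S)]P ⇒ [((P))]P   [S -> ( P )]
[((P))]P ⇒ [(([P]P))]P   [P -> [ P ] P]
[(([P]P))]P ⇒ [(([S]P))]P   [P -> S]
[(([S]P))]P ⇒ [(([()]P))]P   [S -> ( )]
[(([()]P))]P ⇒ [(([()][]))]P   [P -> [ ]]
[(([()][]))]P ⇒ [(([()][]))][]   [P -> [ ]]

P ⇒ [P]P ⇒ [S]P ⇒ [(P)]P ⇒ [(S)]P ⇒ [((P))]P ⇒ [(([P]P))]P ⇒ [(([S]P))]P ⇒ [(([()]P))]P ⇒ [(([()][]))]P ⇒ [(([()][]))][]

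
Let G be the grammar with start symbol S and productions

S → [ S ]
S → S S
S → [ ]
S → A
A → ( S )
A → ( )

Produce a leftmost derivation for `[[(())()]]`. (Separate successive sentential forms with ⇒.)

S ⇒ [S]   [S → [ S ]]
[S] ⇒ [[S]]   [S → [ S ]]
[[S]] ⇒ [[SS]]   [S → S S]
[[SS]] ⇒ [[AS]]   [S → A]
[[AS]] ⇒ [[(S)S]]   [A → ( S )]
[[(S)S]] ⇒ [[(A)S]]   [S → A]
[[(A)S]] ⇒ [[(())S]]   [A → ( )]
[[(())S]] ⇒ [[(())A]]   [S → A]
[[(())A]] ⇒ [[(())()]]   [A → ( )]

S ⇒ [S] ⇒ [[S]] ⇒ [[SS]] ⇒ [[AS]] ⇒ [[(S)S]] ⇒ [[(A)S]] ⇒ [[(())S]] ⇒ [[(())A]] ⇒ [[(())()]]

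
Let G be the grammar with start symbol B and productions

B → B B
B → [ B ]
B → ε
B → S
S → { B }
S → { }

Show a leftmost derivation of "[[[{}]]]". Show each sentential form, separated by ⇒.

B ⇒ BB ⇒ [B]B ⇒ [BB]B ⇒ [BBB]B ⇒ [[B]BB]B ⇒ [[[B]]BB]B ⇒ [[[S]]BB]B ⇒ [[[{B}]]BB]B ⇒ [[[{}]]BB]B ⇒ [[[{}]]B]B ⇒ [[[{}]]]B ⇒ [[[{}]]]

B ⇒ BB   [B → B B]
BB ⇒ [B]B   [B → [ B ]]
[B]B ⇒ [BB]B   [B → B B]
[BB]B ⇒ [BBB]B   [B → B B]
[BBB]B ⇒ [[B]BB]B   [B → [ B ]]
[[B]BB]B ⇒ [[[B]]BB]B   [B → [ B ]]
[[[B]]BB]B ⇒ [[[S]]BB]B   [B → S]
[[[S]]BB]B ⇒ [[[{B}]]BB]B   [S → { B }]
[[[{B}]]BB]B ⇒ [[[{}]]BB]B   [B → ε]
[[[{}]]BB]B ⇒ [[[{}]]B]B   [B → ε]
[[[{}]]B]B ⇒ [[[{}]]]B   [B → ε]
[[[{}]]]B ⇒ [[[{}]]]   [B → ε]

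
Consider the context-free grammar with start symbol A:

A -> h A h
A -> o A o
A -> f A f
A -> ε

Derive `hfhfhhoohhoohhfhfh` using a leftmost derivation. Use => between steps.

A => hAh => hfAfh => hfhAhfh => hfhfAfhfh => hfhfhAhfhfh => hfhfhhAhhfhfh => hfhfhhoAohhfhfh => hfhfhhooAoohhfhfh => hfhfhhoohAhoohhfhfh => hfhfhhoohhoohhfhfh

A => hAh   [A -> h A h]
hAh => hfAfh   [A -> f A f]
hfAfh => hfhAhfh   [A -> h A h]
hfhAhfh => hfhfAfhfh   [A -> f A f]
hfhfAfhfh => hfhfhAhfhfh   [A -> h A h]
hfhfhAhfhfh => hfhfhhAhhfhfh   [A -> h A h]
hfhfhhAhhfhfh => hfhfhhoAohhfhfh   [A -> o A o]
hfhfhhoAohhfhfh => hfhfhhooAoohhfhfh   [A -> o A o]
hfhfhhooAoohhfhfh => hfhfhhoohAhoohhfhfh   [A -> h A h]
hfhfhhoohAhoohhfhfh => hfhfhhoohhoohhfhfh   [A -> ε]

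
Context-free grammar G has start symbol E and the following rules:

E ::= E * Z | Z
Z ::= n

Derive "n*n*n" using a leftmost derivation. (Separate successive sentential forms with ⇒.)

E ⇒ E*Z ⇒ E*Z*Z ⇒ Z*Z*Z ⇒ n*Z*Z ⇒ n*n*Z ⇒ n*n*n

E ⇒ E*Z   [E ::= E * Z]
E*Z ⇒ E*Z*Z   [E ::= E * Z]
E*Z*Z ⇒ Z*Z*Z   [E ::= Z]
Z*Z*Z ⇒ n*Z*Z   [Z ::= n]
n*Z*Z ⇒ n*n*Z   [Z ::= n]
n*n*Z ⇒ n*n*n   [Z ::= n]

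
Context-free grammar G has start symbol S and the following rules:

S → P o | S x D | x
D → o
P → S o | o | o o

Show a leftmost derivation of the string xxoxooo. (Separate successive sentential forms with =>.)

S => Po => Soo => SxDoo => SxDxDoo => xxDxDoo => xxoxDoo => xxoxooo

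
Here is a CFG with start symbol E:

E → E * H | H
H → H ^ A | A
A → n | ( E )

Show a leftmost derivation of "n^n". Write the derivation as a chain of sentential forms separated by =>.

E => H   [E → H]
H => H^A   [H → H ^ A]
H^A => A^A   [H → A]
A^A => n^A   [A → n]
n^A => n^n   [A → n]

E=>H=>H^A=>A^A=>n^A=>n^n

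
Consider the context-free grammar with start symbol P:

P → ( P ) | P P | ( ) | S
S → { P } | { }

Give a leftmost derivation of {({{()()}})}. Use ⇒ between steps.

P ⇒ S ⇒ {P} ⇒ {(P)} ⇒ {(S)} ⇒ {({P})} ⇒ {({S})} ⇒ {({{P}})} ⇒ {({{PP}})} ⇒ {({{()P}})} ⇒ {({{()()}})}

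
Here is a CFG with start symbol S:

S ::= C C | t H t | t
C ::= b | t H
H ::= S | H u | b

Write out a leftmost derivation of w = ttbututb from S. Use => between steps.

S=>CC=>tHC=>tHuC=>tSuC=>ttHtuC=>ttHutuC=>ttbutuC=>ttbututH=>ttbututb

S => CC   [S ::= C C]
CC => tHC   [C ::= t H]
tHC => tHuC   [H ::= H u]
tHuC => tSuC   [H ::= S]
tSuC => ttHtuC   [S ::= t H t]
ttHtuC => ttHutuC   [H ::= H u]
ttHutuC => ttbutuC   [H ::= b]
ttbutuC => ttbututH   [C ::= t H]
ttbututH => ttbututb   [H ::= b]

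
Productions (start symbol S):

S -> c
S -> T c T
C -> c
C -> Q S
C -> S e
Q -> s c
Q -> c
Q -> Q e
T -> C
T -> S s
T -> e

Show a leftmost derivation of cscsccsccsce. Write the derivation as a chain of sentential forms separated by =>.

S => TcT   [S -> T c T]
TcT => SscT   [T -> S s]
SscT => TcTscT   [S -> T c T]
TcTscT => SscTscT   [T -> S s]
SscTscT => TcTscTscT   [S -> T c T]
TcTscTscT => SscTscTscT   [T -> S s]
SscTscTscT => cscTscTscT   [S -> c]
cscTscTscT => cscCscTscT   [T -> C]
cscCscTscT => cscQSscTscT   [C -> Q S]
cscQSscTscT => cscscSscTscT   [Q -> s c]
cscscSscTscT => cscsccscTscT   [S -> c]
cscsccscTscT => cscsccscCscT   [T -> C]
cscsccscCscT => cscsccsccscT   [C -> c]
cscsccsccscT => cscsccsccsce   [T -> e]

S => TcT => SscT => TcTscT => SscTscT => TcTscTscT => SscTscTscT => cscTscTscT => cscCscTscT => cscQSscTscT => cscscSscTscT => cscsccscTscT => cscsccscCscT => cscsccsccscT => cscsccsccsce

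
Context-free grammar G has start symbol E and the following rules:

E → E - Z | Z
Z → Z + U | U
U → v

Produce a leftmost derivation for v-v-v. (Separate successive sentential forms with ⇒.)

E ⇒ E-Z   [E → E - Z]
E-Z ⇒ E-Z-Z   [E → E - Z]
E-Z-Z ⇒ Z-Z-Z   [E → Z]
Z-Z-Z ⇒ U-Z-Z   [Z → U]
U-Z-Z ⇒ v-Z-Z   [U → v]
v-Z-Z ⇒ v-U-Z   [Z → U]
v-U-Z ⇒ v-v-Z   [U → v]
v-v-Z ⇒ v-v-U   [Z → U]
v-v-U ⇒ v-v-v   [U → v]

E⇒E-Z⇒E-Z-Z⇒Z-Z-Z⇒U-Z-Z⇒v-Z-Z⇒v-U-Z⇒v-v-Z⇒v-v-U⇒v-v-v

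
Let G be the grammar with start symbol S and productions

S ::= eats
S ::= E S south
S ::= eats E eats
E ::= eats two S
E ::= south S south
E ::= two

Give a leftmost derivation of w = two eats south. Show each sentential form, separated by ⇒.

S ⇒ E S south ⇒ two S south ⇒ two eats south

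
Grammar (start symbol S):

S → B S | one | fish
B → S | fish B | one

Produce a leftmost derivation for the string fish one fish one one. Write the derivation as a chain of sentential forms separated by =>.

S => B S => S S => fish S => fish B S => fish one S => fish one B S => fish one S S => fish one fish S => fish one fish B S => fish one fish one S => fish one fish one one

S => B S   [S → B S]
B S => S S   [B → S]
S S => fish S   [S → fish]
fish S => fish B S   [S → B S]
fish B S => fish one S   [B → one]
fish one S => fish one B S   [S → B S]
fish one B S => fish one S S   [B → S]
fish one S S => fish one fish S   [S → fish]
fish one fish S => fish one fish B S   [S → B S]
fish one fish B S => fish one fish one S   [B → one]
fish one fish one S => fish one fish one one   [S → one]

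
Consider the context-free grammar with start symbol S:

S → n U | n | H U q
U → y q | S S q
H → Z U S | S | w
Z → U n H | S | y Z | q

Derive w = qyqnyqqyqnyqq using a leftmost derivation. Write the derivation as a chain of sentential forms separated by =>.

S => HUq   [S → H U q]
HUq => ZUSUq   [H → Z U S]
ZUSUq => SUSUq   [Z → S]
SUSUq => HUqUSUq   [S → H U q]
HUqUSUq => ZUSUqUSUq   [H → Z U S]
ZUSUqUSUq => qUSUqUSUq   [Z → q]
qUSUqUSUq => qyqSUqUSUq   [U → y q]
qyqSUqUSUq => qyqnUqUSUq   [S → n]
qyqnUqUSUq => qyqnyqqUSUq   [U → y q]
qyqnyqqUSUq => qyqnyqqyqSUq   [U → y q]
qyqnyqqyqSUq => qyqnyqqyqnUq   [S → n]
qyqnyqqyqnUq => qyqnyqqyqnyqq   [U → y q]

S=>HUq=>ZUSUq=>SUSUq=>HUqUSUq=>ZUSUqUSUq=>qUSUqUSUq=>qyqSUqUSUq=>qyqnUqUSUq=>qyqnyqqUSUq=>qyqnyqqyqSUq=>qyqnyqqyqnUq=>qyqnyqqyqnyqq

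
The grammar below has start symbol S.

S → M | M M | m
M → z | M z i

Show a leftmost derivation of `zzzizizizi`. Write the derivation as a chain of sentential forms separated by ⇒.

S ⇒ MM ⇒ zM ⇒ zMzi ⇒ zMzizi ⇒ zMzizizi ⇒ zMzizizizi ⇒ zzzizizizi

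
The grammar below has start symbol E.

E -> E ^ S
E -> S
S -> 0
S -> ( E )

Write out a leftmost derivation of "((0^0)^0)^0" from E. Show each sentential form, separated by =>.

E => E^S => S^S => (E)^S => (E^S)^S => (S^S)^S => ((E)^S)^S => ((E^S)^S)^S => ((S^S)^S)^S => ((0^S)^S)^S => ((0^0)^S)^S => ((0^0)^0)^S => ((0^0)^0)^0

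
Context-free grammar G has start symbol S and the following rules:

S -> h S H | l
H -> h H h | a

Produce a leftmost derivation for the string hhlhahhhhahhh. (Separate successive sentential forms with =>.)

S=>hSH=>hhSHH=>hhlHH=>hhlhHhH=>hhlhahH=>hhlhahhHh=>hhlhahhhHhh=>hhlhahhhhHhhh=>hhlhahhhhahhh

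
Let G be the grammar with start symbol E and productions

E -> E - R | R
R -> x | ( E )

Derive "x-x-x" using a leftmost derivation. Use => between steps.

E => E-R   [E -> E - R]
E-R => E-R-R   [E -> E - R]
E-R-R => R-R-R   [E -> R]
R-R-R => x-R-R   [R -> x]
x-R-R => x-x-R   [R -> x]
x-x-R => x-x-x   [R -> x]

E => E-R => E-R-R => R-R-R => x-R-R => x-x-R => x-x-x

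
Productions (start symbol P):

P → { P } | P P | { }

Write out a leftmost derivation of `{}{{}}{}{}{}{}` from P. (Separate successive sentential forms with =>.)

P => PP => PPP => PPPP => PPPPP => PPPPPP => {}PPPPP => {}{P}PPPP => {}{{}}PPPP => {}{{}}{}PPP => {}{{}}{}{}PP => {}{{}}{}{}{}P => {}{{}}{}{}{}{}

P => PP   [P → P P]
PP => PPP   [P → P P]
PPP => PPPP   [P → P P]
PPPP => PPPPP   [P → P P]
PPPPP => PPPPPP   [P → P P]
PPPPPP => {}PPPPP   [P → { }]
{}PPPPP => {}{P}PPPP   [P → { P }]
{}{P}PPPP => {}{{}}PPPP   [P → { }]
{}{{}}PPPP => {}{{}}{}PPP   [P → { }]
{}{{}}{}PPP => {}{{}}{}{}PP   [P → { }]
{}{{}}{}{}PP => {}{{}}{}{}{}P   [P → { }]
{}{{}}{}{}{}P => {}{{}}{}{}{}{}   [P → { }]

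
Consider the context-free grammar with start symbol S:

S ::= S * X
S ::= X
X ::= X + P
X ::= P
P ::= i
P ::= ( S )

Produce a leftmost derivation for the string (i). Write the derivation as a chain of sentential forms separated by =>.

S=>X=>P=>(S)=>(X)=>(P)=>(i)

S => X   [S ::= X]
X => P   [X ::= P]
P => (S)   [P ::= ( S )]
(S) => (X)   [S ::= X]
(X) => (P)   [X ::= P]
(P) => (i)   [P ::= i]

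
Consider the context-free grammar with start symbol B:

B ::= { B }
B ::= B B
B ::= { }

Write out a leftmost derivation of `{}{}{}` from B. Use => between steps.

B => BB => BBB => {}BB => {}{}B => {}{}{}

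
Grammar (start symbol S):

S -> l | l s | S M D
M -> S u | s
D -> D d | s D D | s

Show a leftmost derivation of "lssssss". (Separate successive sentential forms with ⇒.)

S⇒SMD⇒SMDMD⇒SMDMDMD⇒lMDMDMD⇒lsDMDMD⇒lssMDMD⇒lsssDMD⇒lssssMD⇒lsssssD⇒lssssss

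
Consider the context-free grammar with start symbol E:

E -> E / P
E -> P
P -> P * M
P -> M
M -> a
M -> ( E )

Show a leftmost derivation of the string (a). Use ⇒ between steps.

E ⇒ P ⇒ M ⇒ (E) ⇒ (P) ⇒ (M) ⇒ (a)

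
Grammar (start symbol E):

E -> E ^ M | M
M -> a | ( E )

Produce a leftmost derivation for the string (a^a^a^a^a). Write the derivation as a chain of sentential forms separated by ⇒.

E ⇒ M   [E -> M]
M ⇒ (E)   [M -> ( E )]
(E) ⇒ (E^M)   [E -> E ^ M]
(E^M) ⇒ (E^M^M)   [E -> E ^ M]
(E^M^M) ⇒ (E^M^M^M)   [E -> E ^ M]
(E^M^M^M) ⇒ (E^M^M^M^M)   [E -> E ^ M]
(E^M^M^M^M) ⇒ (M^M^M^M^M)   [E -> M]
(M^M^M^M^M) ⇒ (a^M^M^M^M)   [M -> a]
(a^M^M^M^M) ⇒ (a^a^M^M^M)   [M -> a]
(a^a^M^M^M) ⇒ (a^a^a^M^M)   [M -> a]
(a^a^a^M^M) ⇒ (a^a^a^a^M)   [M -> a]
(a^a^a^a^M) ⇒ (a^a^a^a^a)   [M -> a]

E ⇒ M ⇒ (E) ⇒ (E^M) ⇒ (E^M^M) ⇒ (E^M^M^M) ⇒ (E^M^M^M^M) ⇒ (M^M^M^M^M) ⇒ (a^M^M^M^M) ⇒ (a^a^M^M^M) ⇒ (a^a^a^M^M) ⇒ (a^a^a^a^M) ⇒ (a^a^a^a^a)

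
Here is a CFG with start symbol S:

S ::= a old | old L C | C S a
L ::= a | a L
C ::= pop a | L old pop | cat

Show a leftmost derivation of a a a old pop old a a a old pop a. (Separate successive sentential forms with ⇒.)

S ⇒ C S a   [S ::= C S a]
C S a ⇒ L old pop S a   [C ::= L old pop]
L old pop S a ⇒ a L old pop S a   [L ::= a L]
a L old pop S a ⇒ a a L old pop S a   [L ::= a L]
a a L old pop S a ⇒ a a a old pop S a   [L ::= a]
a a a old pop S a ⇒ a a a old pop old L C a   [S ::= old L C]
a a a old pop old L C a ⇒ a a a old pop old a C a   [L ::= a]
a a a old pop old a C a ⇒ a a a old pop old a L old pop a   [C ::= L old pop]
a a a old pop old a L old pop a ⇒ a a a old pop old a a L old pop a   [L ::= a L]
a a a old pop old a a L old pop a ⇒ a a a old pop old a a a old pop a   [L ::= a]

S ⇒ C S a ⇒ L old pop S a ⇒ a L old pop S a ⇒ a a L old pop S a ⇒ a a a old pop S a ⇒ a a a old pop old L C a ⇒ a a a old pop old a C a ⇒ a a a old pop old a L old pop a ⇒ a a a old pop old a a L old pop a ⇒ a a a old pop old a a a old pop a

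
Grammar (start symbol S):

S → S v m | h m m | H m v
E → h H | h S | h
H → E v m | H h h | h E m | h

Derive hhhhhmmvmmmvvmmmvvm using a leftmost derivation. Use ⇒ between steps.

S ⇒ Svm ⇒ Hmvvm ⇒ hEmmvvm ⇒ hhSmmvvm ⇒ hhSvmmmvvm ⇒ hhHmvvmmmvvm ⇒ hhhEmmvvmmmvvm ⇒ hhhhSmmvvmmmvvm ⇒ hhhhSvmmmvvmmmvvm ⇒ hhhhhmmvmmmvvmmmvvm

S ⇒ Svm   [S → S v m]
Svm ⇒ Hmvvm   [S → H m v]
Hmvvm ⇒ hEmmvvm   [H → h E m]
hEmmvvm ⇒ hhSmmvvm   [E → h S]
hhSmmvvm ⇒ hhSvmmmvvm   [S → S v m]
hhSvmmmvvm ⇒ hhHmvvmmmvvm   [S → H m v]
hhHmvvmmmvvm ⇒ hhhEmmvvmmmvvm   [H → h E m]
hhhEmmvvmmmvvm ⇒ hhhhSmmvvmmmvvm   [E → h S]
hhhhSmmvvmmmvvm ⇒ hhhhSvmmmvvmmmvvm   [S → S v m]
hhhhSvmmmvvmmmvvm ⇒ hhhhhmmvmmmvvmmmvvm   [S → h m m]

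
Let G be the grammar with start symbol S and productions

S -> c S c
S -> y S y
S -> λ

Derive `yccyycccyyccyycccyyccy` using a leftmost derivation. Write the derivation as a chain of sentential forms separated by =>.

S=>ySy=>ycScy=>yccSccy=>yccySyccy=>yccyySyyccy=>yccyycScyyccy=>yccyyccSccyyccy=>yccyycccScccyyccy=>yccyycccySycccyyccy=>yccyycccyySyycccyyccy=>yccyycccyycScyycccyyccy=>yccyycccyyccyycccyyccy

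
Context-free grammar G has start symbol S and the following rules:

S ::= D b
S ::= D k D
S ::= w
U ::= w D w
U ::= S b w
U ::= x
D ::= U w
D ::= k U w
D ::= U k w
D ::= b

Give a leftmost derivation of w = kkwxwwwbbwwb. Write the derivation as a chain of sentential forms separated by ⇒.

S ⇒ Db   [S ::= D b]
Db ⇒ kUwb   [D ::= k U w]
kUwb ⇒ kSbwwb   [U ::= S b w]
kSbwwb ⇒ kDbbwwb   [S ::= D b]
kDbbwwb ⇒ kkUwbbwwb   [D ::= k U w]
kkUwbbwwb ⇒ kkwDwwbbwwb   [U ::= w D w]
kkwDwwbbwwb ⇒ kkwUwwwbbwwb   [D ::= U w]
kkwUwwwbbwwb ⇒ kkwxwwwbbwwb   [U ::= x]

S ⇒ Db ⇒ kUwb ⇒ kSbwwb ⇒ kDbbwwb ⇒ kkUwbbwwb ⇒ kkwDwwbbwwb ⇒ kkwUwwwbbwwb ⇒ kkwxwwwbbwwb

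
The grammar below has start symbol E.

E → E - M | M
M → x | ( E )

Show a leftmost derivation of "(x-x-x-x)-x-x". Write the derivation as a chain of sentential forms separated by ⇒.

E⇒E-M⇒E-M-M⇒M-M-M⇒(E)-M-M⇒(E-M)-M-M⇒(E-M-M)-M-M⇒(E-M-M-M)-M-M⇒(M-M-M-M)-M-M⇒(x-M-M-M)-M-M⇒(x-x-M-M)-M-M⇒(x-x-x-M)-M-M⇒(x-x-x-x)-M-M⇒(x-x-x-x)-x-M⇒(x-x-x-x)-x-x

E ⇒ E-M   [E → E - M]
E-M ⇒ E-M-M   [E → E - M]
E-M-M ⇒ M-M-M   [E → M]
M-M-M ⇒ (E)-M-M   [M → ( E )]
(E)-M-M ⇒ (E-M)-M-M   [E → E - M]
(E-M)-M-M ⇒ (E-M-M)-M-M   [E → E - M]
(E-M-M)-M-M ⇒ (E-M-M-M)-M-M   [E → E - M]
(E-M-M-M)-M-M ⇒ (M-M-M-M)-M-M   [E → M]
(M-M-M-M)-M-M ⇒ (x-M-M-M)-M-M   [M → x]
(x-M-M-M)-M-M ⇒ (x-x-M-M)-M-M   [M → x]
(x-x-M-M)-M-M ⇒ (x-x-x-M)-M-M   [M → x]
(x-x-x-M)-M-M ⇒ (x-x-x-x)-M-M   [M → x]
(x-x-x-x)-M-M ⇒ (x-x-x-x)-x-M   [M → x]
(x-x-x-x)-x-M ⇒ (x-x-x-x)-x-x   [M → x]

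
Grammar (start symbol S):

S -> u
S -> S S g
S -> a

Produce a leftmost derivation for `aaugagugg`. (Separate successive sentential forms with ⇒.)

S ⇒ SSg   [S -> S S g]
SSg ⇒ aSg   [S -> a]
aSg ⇒ aSSgg   [S -> S S g]
aSSgg ⇒ aSSgSgg   [S -> S S g]
aSSgSgg ⇒ aSSgSgSgg   [S -> S S g]
aSSgSgSgg ⇒ aaSgSgSgg   [S -> a]
aaSgSgSgg ⇒ aaugSgSgg   [S -> u]
aaugSgSgg ⇒ aaugagSgg   [S -> a]
aaugagSgg ⇒ aaugagugg   [S -> u]

S ⇒ SSg ⇒ aSg ⇒ aSSgg ⇒ aSSgSgg ⇒ aSSgSgSgg ⇒ aaSgSgSgg ⇒ aaugSgSgg ⇒ aaugagSgg ⇒ aaugagugg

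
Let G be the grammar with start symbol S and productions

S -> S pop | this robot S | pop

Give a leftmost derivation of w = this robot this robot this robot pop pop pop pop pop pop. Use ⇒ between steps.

S ⇒ S pop ⇒ S pop pop ⇒ S pop pop pop ⇒ S pop pop pop pop ⇒ this robot S pop pop pop pop ⇒ this robot S pop pop pop pop pop ⇒ this robot this robot S pop pop pop pop pop ⇒ this robot this robot this robot S pop pop pop pop pop ⇒ this robot this robot this robot pop pop pop pop pop pop

S ⇒ S pop   [S -> S pop]
S pop ⇒ S pop pop   [S -> S pop]
S pop pop ⇒ S pop pop pop   [S -> S pop]
S pop pop pop ⇒ S pop pop pop pop   [S -> S pop]
S pop pop pop pop ⇒ this robot S pop pop pop pop   [S -> this robot S]
this robot S pop pop pop pop ⇒ this robot S pop pop pop pop pop   [S -> S pop]
this robot S pop pop pop pop pop ⇒ this robot this robot S pop pop pop pop pop   [S -> this robot S]
this robot this robot S pop pop pop pop pop ⇒ this robot this robot this robot S pop pop pop pop pop   [S -> this robot S]
this robot this robot this robot S pop pop pop pop pop ⇒ this robot this robot this robot pop pop pop pop pop pop   [S -> pop]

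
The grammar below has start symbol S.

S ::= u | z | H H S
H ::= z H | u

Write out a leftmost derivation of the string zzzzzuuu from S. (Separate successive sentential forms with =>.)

S=>HHS=>zHHS=>zzHHS=>zzzHHS=>zzzzHHS=>zzzzzHHS=>zzzzzuHS=>zzzzzuuS=>zzzzzuuu

S => HHS   [S ::= H H S]
HHS => zHHS   [H ::= z H]
zHHS => zzHHS   [H ::= z H]
zzHHS => zzzHHS   [H ::= z H]
zzzHHS => zzzzHHS   [H ::= z H]
zzzzHHS => zzzzzHHS   [H ::= z H]
zzzzzHHS => zzzzzuHS   [H ::= u]
zzzzzuHS => zzzzzuuS   [H ::= u]
zzzzzuuS => zzzzzuuu   [S ::= u]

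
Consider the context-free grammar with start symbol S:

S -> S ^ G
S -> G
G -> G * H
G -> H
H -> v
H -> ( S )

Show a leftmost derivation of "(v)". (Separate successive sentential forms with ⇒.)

S⇒G⇒H⇒(S)⇒(G)⇒(H)⇒(v)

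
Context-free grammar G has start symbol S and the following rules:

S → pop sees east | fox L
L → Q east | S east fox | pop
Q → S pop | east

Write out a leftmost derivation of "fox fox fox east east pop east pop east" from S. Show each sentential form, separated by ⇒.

S ⇒ fox L   [S → fox L]
fox L ⇒ fox Q east   [L → Q east]
fox Q east ⇒ fox S pop east   [Q → S pop]
fox S pop east ⇒ fox fox L pop east   [S → fox L]
fox fox L pop east ⇒ fox fox Q east pop east   [L → Q east]
fox fox Q east pop east ⇒ fox fox S pop east pop east   [Q → S pop]
fox fox S pop east pop east ⇒ fox fox fox L pop east pop east   [S → fox L]
fox fox fox L pop east pop east ⇒ fox fox fox Q east pop east pop east   [L → Q east]
fox fox fox Q east pop east pop east ⇒ fox fox fox east east pop east pop east   [Q → east]

S ⇒ fox L ⇒ fox Q east ⇒ fox S pop east ⇒ fox fox L pop east ⇒ fox fox Q east pop east ⇒ fox fox S pop east pop east ⇒ fox fox fox L pop east pop east ⇒ fox fox fox Q east pop east pop east ⇒ fox fox fox east east pop east pop east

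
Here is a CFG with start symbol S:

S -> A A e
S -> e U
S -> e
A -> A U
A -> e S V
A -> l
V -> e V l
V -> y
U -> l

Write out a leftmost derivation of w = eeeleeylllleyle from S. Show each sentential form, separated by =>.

S => AAe => eSVAe => eAAeVAe => eAUAeVAe => eeSVUAeVAe => eeeUVUAeVAe => eeelVUAeVAe => eeeleVlUAeVAe => eeeleeVllUAeVAe => eeeleeyllUAeVAe => eeeleeylllAeVAe => eeeleeylllleVAe => eeeleeylllleyAe => eeeleeylllleyle

S => AAe   [S -> A A e]
AAe => eSVAe   [A -> e S V]
eSVAe => eAAeVAe   [S -> A A e]
eAAeVAe => eAUAeVAe   [A -> A U]
eAUAeVAe => eeSVUAeVAe   [A -> e S V]
eeSVUAeVAe => eeeUVUAeVAe   [S -> e U]
eeeUVUAeVAe => eeelVUAeVAe   [U -> l]
eeelVUAeVAe => eeeleVlUAeVAe   [V -> e V l]
eeeleVlUAeVAe => eeeleeVllUAeVAe   [V -> e V l]
eeeleeVllUAeVAe => eeeleeyllUAeVAe   [V -> y]
eeeleeyllUAeVAe => eeeleeylllAeVAe   [U -> l]
eeeleeylllAeVAe => eeeleeylllleVAe   [A -> l]
eeeleeylllleVAe => eeeleeylllleyAe   [V -> y]
eeeleeylllleyAe => eeeleeylllleyle   [A -> l]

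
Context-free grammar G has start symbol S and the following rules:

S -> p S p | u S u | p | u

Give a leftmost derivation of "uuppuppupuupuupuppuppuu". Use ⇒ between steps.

S ⇒ uSu   [S -> u S u]
uSu ⇒ uuSuu   [S -> u S u]
uuSuu ⇒ uupSpuu   [S -> p S p]
uupSpuu ⇒ uuppSppuu   [S -> p S p]
uuppSppuu ⇒ uuppuSuppuu   [S -> u S u]
uuppuSuppuu ⇒ uuppupSpuppuu   [S -> p S p]
uuppupSpuppuu ⇒ uuppuppSppuppuu   [S -> p S p]
uuppuppSppuppuu ⇒ uuppuppuSuppuppuu   [S -> u S u]
uuppuppuSuppuppuu ⇒ uuppuppupSpuppuppuu   [S -> p S p]
uuppuppupSpuppuppuu ⇒ uuppuppupuSupuppuppuu   [S -> u S u]
uuppuppupuSupuppuppuu ⇒ uuppuppupuuSuupuppuppuu   [S -> u S u]
uuppuppupuuSuupuppuppuu ⇒ uuppuppupuupuupuppuppuu   [S -> p]

S⇒uSu⇒uuSuu⇒uupSpuu⇒uuppSppuu⇒uuppuSuppuu⇒uuppupSpuppuu⇒uuppuppSppuppuu⇒uuppuppuSuppuppuu⇒uuppuppupSpuppuppuu⇒uuppuppupuSupuppuppuu⇒uuppuppupuuSuupuppuppuu⇒uuppuppupuupuupuppuppuu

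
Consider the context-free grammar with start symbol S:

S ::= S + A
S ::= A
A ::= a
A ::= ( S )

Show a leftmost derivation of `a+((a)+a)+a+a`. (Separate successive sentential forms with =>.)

S=>S+A=>S+A+A=>S+A+A+A=>A+A+A+A=>a+A+A+A=>a+(S)+A+A=>a+(S+A)+A+A=>a+(A+A)+A+A=>a+((S)+A)+A+A=>a+((A)+A)+A+A=>a+((a)+A)+A+A=>a+((a)+a)+A+A=>a+((a)+a)+a+A=>a+((a)+a)+a+a

S => S+A   [S ::= S + A]
S+A => S+A+A   [S ::= S + A]
S+A+A => S+A+A+A   [S ::= S + A]
S+A+A+A => A+A+A+A   [S ::= A]
A+A+A+A => a+A+A+A   [A ::= a]
a+A+A+A => a+(S)+A+A   [A ::= ( S )]
a+(S)+A+A => a+(S+A)+A+A   [S ::= S + A]
a+(S+A)+A+A => a+(A+A)+A+A   [S ::= A]
a+(A+A)+A+A => a+((S)+A)+A+A   [A ::= ( S )]
a+((S)+A)+A+A => a+((A)+A)+A+A   [S ::= A]
a+((A)+A)+A+A => a+((a)+A)+A+A   [A ::= a]
a+((a)+A)+A+A => a+((a)+a)+A+A   [A ::= a]
a+((a)+a)+A+A => a+((a)+a)+a+A   [A ::= a]
a+((a)+a)+a+A => a+((a)+a)+a+a   [A ::= a]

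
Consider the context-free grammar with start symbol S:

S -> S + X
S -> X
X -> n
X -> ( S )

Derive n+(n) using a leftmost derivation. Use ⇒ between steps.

S ⇒ S+X ⇒ X+X ⇒ n+X ⇒ n+(S) ⇒ n+(X) ⇒ n+(n)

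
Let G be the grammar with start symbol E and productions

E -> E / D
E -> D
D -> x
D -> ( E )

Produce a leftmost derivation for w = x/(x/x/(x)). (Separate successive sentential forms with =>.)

E => E/D   [E -> E / D]
E/D => D/D   [E -> D]
D/D => x/D   [D -> x]
x/D => x/(E)   [D -> ( E )]
x/(E) => x/(E/D)   [E -> E / D]
x/(E/D) => x/(E/D/D)   [E -> E / D]
x/(E/D/D) => x/(D/D/D)   [E -> D]
x/(D/D/D) => x/(x/D/D)   [D -> x]
x/(x/D/D) => x/(x/x/D)   [D -> x]
x/(x/x/D) => x/(x/x/(E))   [D -> ( E )]
x/(x/x/(E)) => x/(x/x/(D))   [E -> D]
x/(x/x/(D)) => x/(x/x/(x))   [D -> x]

E=>E/D=>D/D=>x/D=>x/(E)=>x/(E/D)=>x/(E/D/D)=>x/(D/D/D)=>x/(x/D/D)=>x/(x/x/D)=>x/(x/x/(E))=>x/(x/x/(D))=>x/(x/x/(x))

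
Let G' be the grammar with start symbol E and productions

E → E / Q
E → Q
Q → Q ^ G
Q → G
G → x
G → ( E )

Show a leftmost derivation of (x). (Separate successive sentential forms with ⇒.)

E ⇒ Q ⇒ G ⇒ (E) ⇒ (Q) ⇒ (G) ⇒ (x)

E ⇒ Q   [E → Q]
Q ⇒ G   [Q → G]
G ⇒ (E)   [G → ( E )]
(E) ⇒ (Q)   [E → Q]
(Q) ⇒ (G)   [Q → G]
(G) ⇒ (x)   [G → x]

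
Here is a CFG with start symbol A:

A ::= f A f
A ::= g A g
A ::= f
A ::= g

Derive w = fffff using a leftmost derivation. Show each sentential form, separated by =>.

A => fAf   [A ::= f A f]
fAf => ffAff   [A ::= f A f]
ffAff => fffff   [A ::= f]

A=>fAf=>ffAff=>fffff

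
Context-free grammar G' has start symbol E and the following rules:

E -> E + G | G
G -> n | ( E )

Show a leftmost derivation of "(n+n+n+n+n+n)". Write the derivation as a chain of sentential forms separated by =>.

E=>G=>(E)=>(E+G)=>(E+G+G)=>(E+G+G+G)=>(E+G+G+G+G)=>(E+G+G+G+G+G)=>(G+G+G+G+G+G)=>(n+G+G+G+G+G)=>(n+n+G+G+G+G)=>(n+n+n+G+G+G)=>(n+n+n+n+G+G)=>(n+n+n+n+n+G)=>(n+n+n+n+n+n)

E => G   [E -> G]
G => (E)   [G -> ( E )]
(E) => (E+G)   [E -> E + G]
(E+G) => (E+G+G)   [E -> E + G]
(E+G+G) => (E+G+G+G)   [E -> E + G]
(E+G+G+G) => (E+G+G+G+G)   [E -> E + G]
(E+G+G+G+G) => (E+G+G+G+G+G)   [E -> E + G]
(E+G+G+G+G+G) => (G+G+G+G+G+G)   [E -> G]
(G+G+G+G+G+G) => (n+G+G+G+G+G)   [G -> n]
(n+G+G+G+G+G) => (n+n+G+G+G+G)   [G -> n]
(n+n+G+G+G+G) => (n+n+n+G+G+G)   [G -> n]
(n+n+n+G+G+G) => (n+n+n+n+G+G)   [G -> n]
(n+n+n+n+G+G) => (n+n+n+n+n+G)   [G -> n]
(n+n+n+n+n+G) => (n+n+n+n+n+n)   [G -> n]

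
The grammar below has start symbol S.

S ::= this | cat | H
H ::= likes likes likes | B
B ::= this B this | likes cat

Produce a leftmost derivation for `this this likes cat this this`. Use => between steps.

S => H => B => this B this => this this B this this => this this likes cat this this

S => H   [S ::= H]
H => B   [H ::= B]
B => this B this   [B ::= this B this]
this B this => this this B this this   [B ::= this B this]
this this B this this => this this likes cat this this   [B ::= likes cat]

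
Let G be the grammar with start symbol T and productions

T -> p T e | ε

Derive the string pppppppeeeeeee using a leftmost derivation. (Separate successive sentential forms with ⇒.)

T ⇒ pTe   [T -> p T e]
pTe ⇒ ppTee   [T -> p T e]
ppTee ⇒ pppTeee   [T -> p T e]
pppTeee ⇒ ppppTeeee   [T -> p T e]
ppppTeeee ⇒ pppppTeeeee   [T -> p T e]
pppppTeeeee ⇒ ppppppTeeeeee   [T -> p T e]
ppppppTeeeeee ⇒ pppppppTeeeeeee   [T -> p T e]
pppppppTeeeeeee ⇒ pppppppeeeeeee   [T -> ε]

T⇒pTe⇒ppTee⇒pppTeee⇒ppppTeeee⇒pppppTeeeee⇒ppppppTeeeeee⇒pppppppTeeeeeee⇒pppppppeeeeeee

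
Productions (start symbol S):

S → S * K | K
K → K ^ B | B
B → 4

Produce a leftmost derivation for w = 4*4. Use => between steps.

S => S*K => K*K => B*K => 4*K => 4*B => 4*4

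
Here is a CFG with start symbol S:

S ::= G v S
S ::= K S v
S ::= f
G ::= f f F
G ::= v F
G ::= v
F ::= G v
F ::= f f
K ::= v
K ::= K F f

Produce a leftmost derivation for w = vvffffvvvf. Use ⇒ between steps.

S ⇒ GvS   [S ::= G v S]
GvS ⇒ vFvS   [G ::= v F]
vFvS ⇒ vGvvS   [F ::= G v]
vGvvS ⇒ vvFvvS   [G ::= v F]
vvFvvS ⇒ vvGvvvS   [F ::= G v]
vvGvvvS ⇒ vvffFvvvS   [G ::= f f F]
vvffFvvvS ⇒ vvffffvvvS   [F ::= f f]
vvffffvvvS ⇒ vvffffvvvf   [S ::= f]

S⇒GvS⇒vFvS⇒vGvvS⇒vvFvvS⇒vvGvvvS⇒vvffFvvvS⇒vvffffvvvS⇒vvffffvvvf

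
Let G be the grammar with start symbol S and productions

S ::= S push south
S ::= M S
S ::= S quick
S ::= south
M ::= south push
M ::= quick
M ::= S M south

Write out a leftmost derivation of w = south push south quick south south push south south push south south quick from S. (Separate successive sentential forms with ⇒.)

S ⇒ S quick   [S ::= S quick]
S quick ⇒ M S quick   [S ::= M S]
M S quick ⇒ S M south S quick   [M ::= S M south]
S M south S quick ⇒ S push south M south S quick   [S ::= S push south]
S push south M south S quick ⇒ M S push south M south S quick   [S ::= M S]
M S push south M south S quick ⇒ S M south S push south M south S quick   [M ::= S M south]
S M south S push south M south S quick ⇒ S push south M south S push south M south S quick   [S ::= S push south]
S push south M south S push south M south S quick ⇒ south push south M south S push south M south S quick   [S ::= south]
south push south M south S push south M south S quick ⇒ south push south quick south S push south M south S quick   [M ::= quick]
south push south quick south S push south M south S quick ⇒ south push south quick south south push south M south S quick   [S ::= south]
south push south quick south south push south M south S quick ⇒ south push south quick south south push south south push south S quick   [M ::= south push]
south push south quick south south push south south push south S quick ⇒ south push south quick south south push south south push south south quick   [S ::= south]

S ⇒ S quick ⇒ M S quick ⇒ S M south S quick ⇒ S push south M south S quick ⇒ M S push south M south S quick ⇒ S M south S push south M south S quick ⇒ S push south M south S push south M south S quick ⇒ south push south M south S push south M south S quick ⇒ south push south quick south S push south M south S quick ⇒ south push south quick south south push south M south S quick ⇒ south push south quick south south push south south push south S quick ⇒ south push south quick south south push south south push south south quick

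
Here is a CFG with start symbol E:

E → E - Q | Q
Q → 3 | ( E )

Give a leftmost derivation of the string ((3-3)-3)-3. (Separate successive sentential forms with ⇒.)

E ⇒ E-Q   [E → E - Q]
E-Q ⇒ Q-Q   [E → Q]
Q-Q ⇒ (E)-Q   [Q → ( E )]
(E)-Q ⇒ (E-Q)-Q   [E → E - Q]
(E-Q)-Q ⇒ (Q-Q)-Q   [E → Q]
(Q-Q)-Q ⇒ ((E)-Q)-Q   [Q → ( E )]
((E)-Q)-Q ⇒ ((E-Q)-Q)-Q   [E → E - Q]
((E-Q)-Q)-Q ⇒ ((Q-Q)-Q)-Q   [E → Q]
((Q-Q)-Q)-Q ⇒ ((3-Q)-Q)-Q   [Q → 3]
((3-Q)-Q)-Q ⇒ ((3-3)-Q)-Q   [Q → 3]
((3-3)-Q)-Q ⇒ ((3-3)-3)-Q   [Q → 3]
((3-3)-3)-Q ⇒ ((3-3)-3)-3   [Q → 3]

E⇒E-Q⇒Q-Q⇒(E)-Q⇒(E-Q)-Q⇒(Q-Q)-Q⇒((E)-Q)-Q⇒((E-Q)-Q)-Q⇒((Q-Q)-Q)-Q⇒((3-Q)-Q)-Q⇒((3-3)-Q)-Q⇒((3-3)-3)-Q⇒((3-3)-3)-3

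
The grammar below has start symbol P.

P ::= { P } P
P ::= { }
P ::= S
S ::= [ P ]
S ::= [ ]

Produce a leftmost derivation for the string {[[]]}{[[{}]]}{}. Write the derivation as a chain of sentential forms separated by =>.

P => {P}P => {S}P => {[P]}P => {[S]}P => {[[]]}P => {[[]]}{P}P => {[[]]}{S}P => {[[]]}{[P]}P => {[[]]}{[S]}P => {[[]]}{[[P]]}P => {[[]]}{[[{}]]}P => {[[]]}{[[{}]]}{}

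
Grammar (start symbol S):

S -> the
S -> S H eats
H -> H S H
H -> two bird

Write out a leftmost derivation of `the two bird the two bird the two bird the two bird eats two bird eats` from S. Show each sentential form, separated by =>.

S => S H eats => S H eats H eats => the H eats H eats => the H S H eats H eats => the H S H S H eats H eats => the H S H S H S H eats H eats => the two bird S H S H S H eats H eats => the two bird the H S H S H eats H eats => the two bird the two bird S H S H eats H eats => the two bird the two bird the H S H eats H eats => the two bird the two bird the two bird S H eats H eats => the two bird the two bird the two bird the H eats H eats => the two bird the two bird the two bird the two bird eats H eats => the two bird the two bird the two bird the two bird eats two bird eats

S => S H eats   [S -> S H eats]
S H eats => S H eats H eats   [S -> S H eats]
S H eats H eats => the H eats H eats   [S -> the]
the H eats H eats => the H S H eats H eats   [H -> H S H]
the H S H eats H eats => the H S H S H eats H eats   [H -> H S H]
the H S H S H eats H eats => the H S H S H S H eats H eats   [H -> H S H]
the H S H S H S H eats H eats => the two bird S H S H S H eats H eats   [H -> two bird]
the two bird S H S H S H eats H eats => the two bird the H S H S H eats H eats   [S -> the]
the two bird the H S H S H eats H eats => the two bird the two bird S H S H eats H eats   [H -> two bird]
the two bird the two bird S H S H eats H eats => the two bird the two bird the H S H eats H eats   [S -> the]
the two bird the two bird the H S H eats H eats => the two bird the two bird the two bird S H eats H eats   [H -> two bird]
the two bird the two bird the two bird S H eats H eats => the two bird the two bird the two bird the H eats H eats   [S -> the]
the two bird the two bird the two bird the H eats H eats => the two bird the two bird the two bird the two bird eats H eats   [H -> two bird]
the two bird the two bird the two bird the two bird eats H eats => the two bird the two bird the two bird the two bird eats two bird eats   [H -> two bird]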